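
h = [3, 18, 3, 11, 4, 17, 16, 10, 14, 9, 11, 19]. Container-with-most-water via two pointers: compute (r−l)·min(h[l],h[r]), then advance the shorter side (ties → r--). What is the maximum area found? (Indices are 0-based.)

[0,11] min(3,19)*11=33 best=33 * → l++
[1,11] min(18,19)*10=180 best=180 * → l++
[2,11] min(3,19)*9=27 best=180 → l++
[3,11] min(11,19)*8=88 best=180 → l++
[4,11] min(4,19)*7=28 best=180 → l++
[5,11] min(17,19)*6=102 best=180 → l++
[6,11] min(16,19)*5=80 best=180 → l++
[7,11] min(10,19)*4=40 best=180 → l++
[8,11] min(14,19)*3=42 best=180 → l++
[9,11] min(9,19)*2=18 best=180 → l++
[10,11] min(11,19)*1=11 best=180 → l++

max area = 180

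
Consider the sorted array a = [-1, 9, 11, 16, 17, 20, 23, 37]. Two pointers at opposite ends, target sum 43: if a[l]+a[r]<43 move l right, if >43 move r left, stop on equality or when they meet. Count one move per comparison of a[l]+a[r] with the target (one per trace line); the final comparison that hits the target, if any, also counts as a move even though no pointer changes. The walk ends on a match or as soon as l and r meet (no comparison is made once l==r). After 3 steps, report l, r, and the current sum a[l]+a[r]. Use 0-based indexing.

l=2, r=6, sum=34

l=0 r=7: -1+37=36 <43, l++
l=1 r=7: 9+37=46 >43, r--
l=1 r=6: 9+23=32 <43, l++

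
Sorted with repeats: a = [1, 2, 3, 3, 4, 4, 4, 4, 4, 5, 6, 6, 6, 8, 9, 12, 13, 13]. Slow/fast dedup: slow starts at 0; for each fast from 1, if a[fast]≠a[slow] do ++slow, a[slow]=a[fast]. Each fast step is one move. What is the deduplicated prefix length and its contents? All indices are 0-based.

length 10; prefix = [1, 2, 3, 4, 5, 6, 8, 9, 12, 13]

(s=0,f=1) a[fast]=2≠a[slow]=1 write a[1]=2 → slow++,fast++
(s=1,f=2) a[fast]=3≠a[slow]=2 write a[2]=3 → slow++,fast++
(s=2,f=3) a[fast]=3=a[slow] dup → fast++
(s=2,f=4) a[fast]=4≠a[slow]=3 write a[3]=4 → slow++,fast++
(s=3,f=5) a[fast]=4=a[slow] dup → fast++
(s=3,f=6) a[fast]=4=a[slow] dup → fast++
(s=3,f=7) a[fast]=4=a[slow] dup → fast++
(s=3,f=8) a[fast]=4=a[slow] dup → fast++
(s=3,f=9) a[fast]=5≠a[slow]=4 write a[4]=5 → slow++,fast++
(s=4,f=10) a[fast]=6≠a[slow]=5 write a[5]=6 → slow++,fast++
(s=5,f=11) a[fast]=6=a[slow] dup → fast++
(s=5,f=12) a[fast]=6=a[slow] dup → fast++
(s=5,f=13) a[fast]=8≠a[slow]=6 write a[6]=8 → slow++,fast++
(s=6,f=14) a[fast]=9≠a[slow]=8 write a[7]=9 → slow++,fast++
(s=7,f=15) a[fast]=12≠a[slow]=9 write a[8]=12 → slow++,fast++
(s=8,f=16) a[fast]=13≠a[slow]=12 write a[9]=13 → slow++,fast++
(s=9,f=17) a[fast]=13=a[slow] dup → fast++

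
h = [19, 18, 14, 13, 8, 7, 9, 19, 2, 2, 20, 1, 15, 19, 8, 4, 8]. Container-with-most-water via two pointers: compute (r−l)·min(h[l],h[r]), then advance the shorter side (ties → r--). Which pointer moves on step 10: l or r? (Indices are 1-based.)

l=1 r=17: min(19,8)*16=128 best=128 *, r--
l=1 r=16: min(19,4)*15=60 best=128, r--
l=1 r=15: min(19,8)*14=112 best=128, r--
l=1 r=14: min(19,19)*13=247 best=247 *, r--
l=1 r=13: min(19,15)*12=180 best=247, r--
l=1 r=12: min(19,1)*11=11 best=247, r--
l=1 r=11: min(19,20)*10=190 best=247, l++
l=2 r=11: min(18,20)*9=162 best=247, l++
l=3 r=11: min(14,20)*8=112 best=247, l++
l=4 r=11: min(13,20)*7=91 best=247, l++

l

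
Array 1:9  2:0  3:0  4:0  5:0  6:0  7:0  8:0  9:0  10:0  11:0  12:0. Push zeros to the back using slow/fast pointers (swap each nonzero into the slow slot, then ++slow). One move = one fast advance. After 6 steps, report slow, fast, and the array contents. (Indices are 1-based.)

slow=2, fast=7, a=[9, 0, 0, 0, 0, 0, 0, 0, 0, 0, 0, 0]

slow=1 fast=1: a[fast]=9≠0 swap→a[1]=9, slow++,fast++
slow=2 fast=2: a[fast]=0, fast++
slow=2 fast=3: a[fast]=0, fast++
slow=2 fast=4: a[fast]=0, fast++
slow=2 fast=5: a[fast]=0, fast++
slow=2 fast=6: a[fast]=0, fast++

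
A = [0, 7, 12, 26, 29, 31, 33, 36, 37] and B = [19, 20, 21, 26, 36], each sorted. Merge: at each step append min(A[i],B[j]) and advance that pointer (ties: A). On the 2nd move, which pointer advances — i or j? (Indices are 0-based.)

[i=0,j=0] A[i]=0<=B[j]=19 take 0 → i++
[i=1,j=0] A[i]=7<=B[j]=19 take 7 → i++

i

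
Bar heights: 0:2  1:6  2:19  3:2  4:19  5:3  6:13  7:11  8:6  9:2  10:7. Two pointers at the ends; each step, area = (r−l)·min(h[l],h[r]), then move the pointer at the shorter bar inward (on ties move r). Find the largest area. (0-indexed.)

max area = 56

l=0 r=10: min(2,7)*10=20 best=20 *, l++
l=1 r=10: min(6,7)*9=54 best=54 *, l++
l=2 r=10: min(19,7)*8=56 best=56 *, r--
l=2 r=9: min(19,2)*7=14 best=56, r--
l=2 r=8: min(19,6)*6=36 best=56, r--
l=2 r=7: min(19,11)*5=55 best=56, r--
l=2 r=6: min(19,13)*4=52 best=56, r--
l=2 r=5: min(19,3)*3=9 best=56, r--
l=2 r=4: min(19,19)*2=38 best=56, r--
l=2 r=3: min(19,2)*1=2 best=56, r--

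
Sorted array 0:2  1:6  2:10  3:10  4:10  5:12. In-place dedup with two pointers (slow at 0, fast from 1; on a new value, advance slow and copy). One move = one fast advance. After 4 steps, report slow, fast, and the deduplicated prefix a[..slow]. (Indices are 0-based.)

slow=2, fast=5, prefix=[2, 6, 10]

slow=0 fast=1: a[fast]=6≠a[slow]=2 write a[1]=6, slow++,fast++
slow=1 fast=2: a[fast]=10≠a[slow]=6 write a[2]=10, slow++,fast++
slow=2 fast=3: a[fast]=10=a[slow] dup, fast++
slow=2 fast=4: a[fast]=10=a[slow] dup, fast++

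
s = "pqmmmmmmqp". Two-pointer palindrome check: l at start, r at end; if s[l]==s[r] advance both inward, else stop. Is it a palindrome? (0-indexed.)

palindrome

l=0 r=9: 'p'=='p', l++,r--
l=1 r=8: 'q'=='q', l++,r--
l=2 r=7: 'm'=='m', l++,r--
l=3 r=6: 'm'=='m', l++,r--
l=4 r=5: 'm'=='m', l++,r--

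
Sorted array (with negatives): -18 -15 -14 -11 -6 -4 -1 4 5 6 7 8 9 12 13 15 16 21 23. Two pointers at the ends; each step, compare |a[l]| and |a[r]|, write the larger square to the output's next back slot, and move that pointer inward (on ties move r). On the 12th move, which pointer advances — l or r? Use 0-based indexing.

r

l=0 r=18: |-18|<=|23| out[18]=529, r--
l=0 r=17: |-18|<=|21| out[17]=441, r--
l=0 r=16: |-18|>|16| out[16]=324, l++
l=1 r=16: |-15|<=|16| out[15]=256, r--
l=1 r=15: |-15|<=|15| out[14]=225, r--
l=1 r=14: |-15|>|13| out[13]=225, l++
l=2 r=14: |-14|>|13| out[12]=196, l++
l=3 r=14: |-11|<=|13| out[11]=169, r--
l=3 r=13: |-11|<=|12| out[10]=144, r--
l=3 r=12: |-11|>|9| out[9]=121, l++
l=4 r=12: |-6|<=|9| out[8]=81, r--
l=4 r=11: |-6|<=|8| out[7]=64, r--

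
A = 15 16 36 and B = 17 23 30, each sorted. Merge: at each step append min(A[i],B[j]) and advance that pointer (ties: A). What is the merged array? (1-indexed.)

[15, 16, 17, 23, 30, 36]

[i=1,j=1] A[i]=15<=B[j]=17 take 15 → i++
[i=2,j=1] A[i]=16<=B[j]=17 take 16 → i++
[i=3,j=1] A[i]=36>B[j]=17 take 17 → j++
[i=3,j=2] A[i]=36>B[j]=23 take 23 → j++
[i=3,j=3] A[i]=36>B[j]=30 take 30 → j++
[i=3,j=4] B done, take A[i]=36 → i++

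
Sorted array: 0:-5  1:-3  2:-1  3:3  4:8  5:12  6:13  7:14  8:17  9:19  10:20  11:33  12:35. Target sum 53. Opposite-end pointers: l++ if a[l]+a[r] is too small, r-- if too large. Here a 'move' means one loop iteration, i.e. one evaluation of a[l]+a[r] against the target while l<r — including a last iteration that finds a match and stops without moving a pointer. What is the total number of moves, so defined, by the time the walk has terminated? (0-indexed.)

12 moves

l=0 r=12: -5+35=30 <53, l++
l=1 r=12: -3+35=32 <53, l++
l=2 r=12: -1+35=34 <53, l++
l=3 r=12: 3+35=38 <53, l++
l=4 r=12: 8+35=43 <53, l++
l=5 r=12: 12+35=47 <53, l++
l=6 r=12: 13+35=48 <53, l++
l=7 r=12: 14+35=49 <53, l++
l=8 r=12: 17+35=52 <53, l++
l=9 r=12: 19+35=54 >53, r--
l=9 r=11: 19+33=52 <53, l++
l=10 r=11: 20+33=53, found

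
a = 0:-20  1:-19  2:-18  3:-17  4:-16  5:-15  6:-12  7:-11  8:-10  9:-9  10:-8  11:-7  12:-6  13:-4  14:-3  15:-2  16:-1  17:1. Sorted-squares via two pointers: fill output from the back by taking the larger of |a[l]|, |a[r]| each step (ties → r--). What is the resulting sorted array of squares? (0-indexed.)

[1, 1, 4, 9, 16, 36, 49, 64, 81, 100, 121, 144, 225, 256, 289, 324, 361, 400]

l=0 r=17: |-20|>|1| out[17]=400, l++
l=1 r=17: |-19|>|1| out[16]=361, l++
l=2 r=17: |-18|>|1| out[15]=324, l++
l=3 r=17: |-17|>|1| out[14]=289, l++
l=4 r=17: |-16|>|1| out[13]=256, l++
l=5 r=17: |-15|>|1| out[12]=225, l++
l=6 r=17: |-12|>|1| out[11]=144, l++
l=7 r=17: |-11|>|1| out[10]=121, l++
l=8 r=17: |-10|>|1| out[9]=100, l++
l=9 r=17: |-9|>|1| out[8]=81, l++
l=10 r=17: |-8|>|1| out[7]=64, l++
l=11 r=17: |-7|>|1| out[6]=49, l++
l=12 r=17: |-6|>|1| out[5]=36, l++
l=13 r=17: |-4|>|1| out[4]=16, l++
l=14 r=17: |-3|>|1| out[3]=9, l++
l=15 r=17: |-2|>|1| out[2]=4, l++
l=16 r=17: |-1|<=|1| out[1]=1, r--
l=16 r=16: |-1|<=|-1| out[0]=1, r--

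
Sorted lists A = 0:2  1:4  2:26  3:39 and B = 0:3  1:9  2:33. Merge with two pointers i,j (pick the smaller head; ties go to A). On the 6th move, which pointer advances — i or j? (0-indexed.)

i=0 j=0: A[i]=2<=B[j]=3 take 2, i++
i=1 j=0: A[i]=4>B[j]=3 take 3, j++
i=1 j=1: A[i]=4<=B[j]=9 take 4, i++
i=2 j=1: A[i]=26>B[j]=9 take 9, j++
i=2 j=2: A[i]=26<=B[j]=33 take 26, i++
i=3 j=2: A[i]=39>B[j]=33 take 33, j++

j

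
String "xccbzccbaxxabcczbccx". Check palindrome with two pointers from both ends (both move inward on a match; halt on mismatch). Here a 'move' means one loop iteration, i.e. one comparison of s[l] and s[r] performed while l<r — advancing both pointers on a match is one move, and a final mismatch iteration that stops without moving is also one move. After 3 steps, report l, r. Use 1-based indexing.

l=1 r=20: 'x'=='x', l++,r--
l=2 r=19: 'c'=='c', l++,r--
l=3 r=18: 'c'=='c', l++,r--

l=4, r=17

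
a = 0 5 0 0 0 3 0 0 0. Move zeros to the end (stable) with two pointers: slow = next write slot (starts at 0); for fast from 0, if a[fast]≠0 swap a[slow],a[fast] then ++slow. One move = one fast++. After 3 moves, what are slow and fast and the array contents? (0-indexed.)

slow=0 fast=0: a[fast]=0, fast++
slow=0 fast=1: a[fast]=5≠0 swap→a[0]=5, slow++,fast++
slow=1 fast=2: a[fast]=0, fast++

slow=1, fast=3, a=[5, 0, 0, 0, 0, 3, 0, 0, 0]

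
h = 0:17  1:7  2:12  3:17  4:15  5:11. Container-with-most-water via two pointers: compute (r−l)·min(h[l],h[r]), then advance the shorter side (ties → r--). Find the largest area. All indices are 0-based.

max area = 60

l=0 r=5: min(17,11)*5=55 best=55 *, r--
l=0 r=4: min(17,15)*4=60 best=60 *, r--
l=0 r=3: min(17,17)*3=51 best=60, r--
l=0 r=2: min(17,12)*2=24 best=60, r--
l=0 r=1: min(17,7)*1=7 best=60, r--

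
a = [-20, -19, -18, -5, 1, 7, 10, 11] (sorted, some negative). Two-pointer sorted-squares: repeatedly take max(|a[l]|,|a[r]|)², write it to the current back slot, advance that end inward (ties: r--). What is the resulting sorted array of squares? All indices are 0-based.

[1, 25, 49, 100, 121, 324, 361, 400]

l=0 r=7: |-20|>|11| out[7]=400, l++
l=1 r=7: |-19|>|11| out[6]=361, l++
l=2 r=7: |-18|>|11| out[5]=324, l++
l=3 r=7: |-5|<=|11| out[4]=121, r--
l=3 r=6: |-5|<=|10| out[3]=100, r--
l=3 r=5: |-5|<=|7| out[2]=49, r--
l=3 r=4: |-5|>|1| out[1]=25, l++
l=4 r=4: |1|<=|1| out[0]=1, r--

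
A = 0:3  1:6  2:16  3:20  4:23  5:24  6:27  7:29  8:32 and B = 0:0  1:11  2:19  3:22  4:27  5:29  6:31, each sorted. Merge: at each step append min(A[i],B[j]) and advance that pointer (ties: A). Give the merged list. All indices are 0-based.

i=0 j=0: A[i]=3>B[j]=0 take 0, j++
i=0 j=1: A[i]=3<=B[j]=11 take 3, i++
i=1 j=1: A[i]=6<=B[j]=11 take 6, i++
i=2 j=1: A[i]=16>B[j]=11 take 11, j++
i=2 j=2: A[i]=16<=B[j]=19 take 16, i++
i=3 j=2: A[i]=20>B[j]=19 take 19, j++
i=3 j=3: A[i]=20<=B[j]=22 take 20, i++
i=4 j=3: A[i]=23>B[j]=22 take 22, j++
i=4 j=4: A[i]=23<=B[j]=27 take 23, i++
i=5 j=4: A[i]=24<=B[j]=27 take 24, i++
i=6 j=4: A[i]=27<=B[j]=27 take 27, i++
i=7 j=4: A[i]=29>B[j]=27 take 27, j++
i=7 j=5: A[i]=29<=B[j]=29 take 29, i++
i=8 j=5: A[i]=32>B[j]=29 take 29, j++
i=8 j=6: A[i]=32>B[j]=31 take 31, j++
i=8 j=7: B done, take A[i]=32, i++

[0, 3, 6, 11, 16, 19, 20, 22, 23, 24, 27, 27, 29, 29, 31, 32]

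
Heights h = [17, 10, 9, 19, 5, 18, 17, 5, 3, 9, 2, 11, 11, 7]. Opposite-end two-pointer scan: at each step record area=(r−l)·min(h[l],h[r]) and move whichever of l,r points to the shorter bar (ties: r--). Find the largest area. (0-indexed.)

l=0 r=13: min(17,7)*13=91 best=91 *, r--
l=0 r=12: min(17,11)*12=132 best=132 *, r--
l=0 r=11: min(17,11)*11=121 best=132, r--
l=0 r=10: min(17,2)*10=20 best=132, r--
l=0 r=9: min(17,9)*9=81 best=132, r--
l=0 r=8: min(17,3)*8=24 best=132, r--
l=0 r=7: min(17,5)*7=35 best=132, r--
l=0 r=6: min(17,17)*6=102 best=132, r--
l=0 r=5: min(17,18)*5=85 best=132, l++
l=1 r=5: min(10,18)*4=40 best=132, l++
l=2 r=5: min(9,18)*3=27 best=132, l++
l=3 r=5: min(19,18)*2=36 best=132, r--
l=3 r=4: min(19,5)*1=5 best=132, r--

max area = 132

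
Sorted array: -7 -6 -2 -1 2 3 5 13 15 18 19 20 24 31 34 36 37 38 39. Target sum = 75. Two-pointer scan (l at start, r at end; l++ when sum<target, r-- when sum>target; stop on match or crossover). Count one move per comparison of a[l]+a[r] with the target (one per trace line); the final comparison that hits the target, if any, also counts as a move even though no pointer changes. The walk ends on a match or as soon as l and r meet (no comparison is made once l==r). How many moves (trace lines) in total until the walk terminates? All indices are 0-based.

16 moves

[0,18] -7+39=32 <75 → l++
[1,18] -6+39=33 <75 → l++
[2,18] -2+39=37 <75 → l++
[3,18] -1+39=38 <75 → l++
[4,18] 2+39=41 <75 → l++
[5,18] 3+39=42 <75 → l++
[6,18] 5+39=44 <75 → l++
[7,18] 13+39=52 <75 → l++
[8,18] 15+39=54 <75 → l++
[9,18] 18+39=57 <75 → l++
[10,18] 19+39=58 <75 → l++
[11,18] 20+39=59 <75 → l++
[12,18] 24+39=63 <75 → l++
[13,18] 31+39=70 <75 → l++
[14,18] 34+39=73 <75 → l++
[15,18] 36+39=75 → found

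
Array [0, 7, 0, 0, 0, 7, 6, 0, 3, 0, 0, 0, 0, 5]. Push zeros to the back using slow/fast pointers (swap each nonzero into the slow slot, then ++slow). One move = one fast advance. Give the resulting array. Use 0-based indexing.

(s=0,f=0) a[fast]=0 → fast++
(s=0,f=1) a[fast]=7≠0 swap→a[0]=7 → slow++,fast++
(s=1,f=2) a[fast]=0 → fast++
(s=1,f=3) a[fast]=0 → fast++
(s=1,f=4) a[fast]=0 → fast++
(s=1,f=5) a[fast]=7≠0 swap→a[1]=7 → slow++,fast++
(s=2,f=6) a[fast]=6≠0 swap→a[2]=6 → slow++,fast++
(s=3,f=7) a[fast]=0 → fast++
(s=3,f=8) a[fast]=3≠0 swap→a[3]=3 → slow++,fast++
(s=4,f=9) a[fast]=0 → fast++
(s=4,f=10) a[fast]=0 → fast++
(s=4,f=11) a[fast]=0 → fast++
(s=4,f=12) a[fast]=0 → fast++
(s=4,f=13) a[fast]=5≠0 swap→a[4]=5 → slow++,fast++

[7, 7, 6, 3, 5, 0, 0, 0, 0, 0, 0, 0, 0, 0]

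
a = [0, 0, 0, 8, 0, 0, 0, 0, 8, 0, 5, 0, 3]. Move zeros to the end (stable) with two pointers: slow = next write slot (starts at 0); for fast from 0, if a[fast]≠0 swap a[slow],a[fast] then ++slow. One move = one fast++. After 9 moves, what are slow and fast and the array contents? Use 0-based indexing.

slow=0 fast=0: a[fast]=0, fast++
slow=0 fast=1: a[fast]=0, fast++
slow=0 fast=2: a[fast]=0, fast++
slow=0 fast=3: a[fast]=8≠0 swap→a[0]=8, slow++,fast++
slow=1 fast=4: a[fast]=0, fast++
slow=1 fast=5: a[fast]=0, fast++
slow=1 fast=6: a[fast]=0, fast++
slow=1 fast=7: a[fast]=0, fast++
slow=1 fast=8: a[fast]=8≠0 swap→a[1]=8, slow++,fast++

slow=2, fast=9, a=[8, 8, 0, 0, 0, 0, 0, 0, 0, 0, 5, 0, 3]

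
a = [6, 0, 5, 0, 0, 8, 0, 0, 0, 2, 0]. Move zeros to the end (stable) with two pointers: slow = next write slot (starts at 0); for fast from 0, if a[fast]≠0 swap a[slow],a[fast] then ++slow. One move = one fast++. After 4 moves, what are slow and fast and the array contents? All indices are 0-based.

slow=0 fast=0: a[fast]=6≠0 swap→a[0]=6, slow++,fast++
slow=1 fast=1: a[fast]=0, fast++
slow=1 fast=2: a[fast]=5≠0 swap→a[1]=5, slow++,fast++
slow=2 fast=3: a[fast]=0, fast++

slow=2, fast=4, a=[6, 5, 0, 0, 0, 8, 0, 0, 0, 2, 0]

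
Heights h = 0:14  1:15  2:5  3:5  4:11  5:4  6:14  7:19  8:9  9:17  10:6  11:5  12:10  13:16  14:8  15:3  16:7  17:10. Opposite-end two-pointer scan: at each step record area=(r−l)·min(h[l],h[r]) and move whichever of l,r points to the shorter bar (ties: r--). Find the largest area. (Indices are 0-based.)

l=0 r=17: min(14,10)*17=170 best=170 *, r--
l=0 r=16: min(14,7)*16=112 best=170, r--
l=0 r=15: min(14,3)*15=45 best=170, r--
l=0 r=14: min(14,8)*14=112 best=170, r--
l=0 r=13: min(14,16)*13=182 best=182 *, l++
l=1 r=13: min(15,16)*12=180 best=182, l++
l=2 r=13: min(5,16)*11=55 best=182, l++
l=3 r=13: min(5,16)*10=50 best=182, l++
l=4 r=13: min(11,16)*9=99 best=182, l++
l=5 r=13: min(4,16)*8=32 best=182, l++
l=6 r=13: min(14,16)*7=98 best=182, l++
l=7 r=13: min(19,16)*6=96 best=182, r--
l=7 r=12: min(19,10)*5=50 best=182, r--
l=7 r=11: min(19,5)*4=20 best=182, r--
l=7 r=10: min(19,6)*3=18 best=182, r--
l=7 r=9: min(19,17)*2=34 best=182, r--
l=7 r=8: min(19,9)*1=9 best=182, r--

max area = 182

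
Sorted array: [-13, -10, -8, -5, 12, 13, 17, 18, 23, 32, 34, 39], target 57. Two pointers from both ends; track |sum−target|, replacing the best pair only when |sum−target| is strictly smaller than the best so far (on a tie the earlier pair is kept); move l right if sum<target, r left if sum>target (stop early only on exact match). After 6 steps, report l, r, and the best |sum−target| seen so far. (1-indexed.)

l=7, r=12, best |Δ|=5

l=1 r=12: -13+39=26 d=31 *, l++
l=2 r=12: -10+39=29 d=28 *, l++
l=3 r=12: -8+39=31 d=26 *, l++
l=4 r=12: -5+39=34 d=23 *, l++
l=5 r=12: 12+39=51 d=6 *, l++
l=6 r=12: 13+39=52 d=5 *, l++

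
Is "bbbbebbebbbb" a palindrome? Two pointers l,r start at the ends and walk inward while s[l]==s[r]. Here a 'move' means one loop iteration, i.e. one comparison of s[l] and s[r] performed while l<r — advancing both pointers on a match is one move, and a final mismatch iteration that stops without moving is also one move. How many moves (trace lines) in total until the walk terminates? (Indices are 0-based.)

l=0 r=11: 'b'=='b', l++,r--
l=1 r=10: 'b'=='b', l++,r--
l=2 r=9: 'b'=='b', l++,r--
l=3 r=8: 'b'=='b', l++,r--
l=4 r=7: 'e'=='e', l++,r--
l=5 r=6: 'b'=='b', l++,r--

6 moves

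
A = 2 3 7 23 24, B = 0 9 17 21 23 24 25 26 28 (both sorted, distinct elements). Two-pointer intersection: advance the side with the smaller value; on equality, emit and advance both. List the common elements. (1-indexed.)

[i=1,j=1] 2>0 → j++
[i=1,j=2] 2<9 → i++
[i=2,j=2] 3<9 → i++
[i=3,j=2] 7<9 → i++
[i=4,j=2] 23>9 → j++
[i=4,j=3] 23>17 → j++
[i=4,j=4] 23>21 → j++
[i=4,j=5] 23==23 emit → i++,j++
[i=5,j=6] 24==24 emit → i++,j++

intersection = [23, 24]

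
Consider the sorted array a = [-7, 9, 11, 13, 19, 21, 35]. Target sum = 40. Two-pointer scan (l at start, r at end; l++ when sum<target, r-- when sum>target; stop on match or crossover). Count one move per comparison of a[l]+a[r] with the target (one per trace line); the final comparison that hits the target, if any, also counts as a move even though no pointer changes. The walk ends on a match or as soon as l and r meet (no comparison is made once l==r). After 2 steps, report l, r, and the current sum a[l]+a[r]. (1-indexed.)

[1,7] -7+35=28 <40 → l++
[2,7] 9+35=44 >40 → r--

l=2, r=6, sum=30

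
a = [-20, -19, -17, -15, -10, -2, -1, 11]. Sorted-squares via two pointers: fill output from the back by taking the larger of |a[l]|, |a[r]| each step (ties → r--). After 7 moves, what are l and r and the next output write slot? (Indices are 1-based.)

[1,8] |-20|>|11| out[8]=400 → l++
[2,8] |-19|>|11| out[7]=361 → l++
[3,8] |-17|>|11| out[6]=289 → l++
[4,8] |-15|>|11| out[5]=225 → l++
[5,8] |-10|<=|11| out[4]=121 → r--
[5,7] |-10|>|-1| out[3]=100 → l++
[6,7] |-2|>|-1| out[2]=4 → l++

l=7, r=7, next write slot=1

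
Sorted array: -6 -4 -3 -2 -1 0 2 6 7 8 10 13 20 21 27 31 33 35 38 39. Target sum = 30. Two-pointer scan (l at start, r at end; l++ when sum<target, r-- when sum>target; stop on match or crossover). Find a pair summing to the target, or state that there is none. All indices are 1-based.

[1,20] -6+39=33 >30 → r--
[1,19] -6+38=32 >30 → r--
[1,18] -6+35=29 <30 → l++
[2,18] -4+35=31 >30 → r--
[2,17] -4+33=29 <30 → l++
[3,17] -3+33=30 → found

(-3, 33)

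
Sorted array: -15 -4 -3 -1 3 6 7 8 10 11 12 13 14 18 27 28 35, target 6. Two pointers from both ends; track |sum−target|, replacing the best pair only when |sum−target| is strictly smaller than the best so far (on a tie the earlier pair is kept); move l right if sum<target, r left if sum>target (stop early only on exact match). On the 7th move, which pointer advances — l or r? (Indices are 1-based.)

r

[1,17] -15+35=20 d=14 * → r--
[1,16] -15+28=13 d=7 * → r--
[1,15] -15+27=12 d=6 * → r--
[1,14] -15+18=3 d=3 * → l++
[2,14] -4+18=14 d=8 → r--
[2,13] -4+14=10 d=4 → r--
[2,12] -4+13=9 d=3 → r--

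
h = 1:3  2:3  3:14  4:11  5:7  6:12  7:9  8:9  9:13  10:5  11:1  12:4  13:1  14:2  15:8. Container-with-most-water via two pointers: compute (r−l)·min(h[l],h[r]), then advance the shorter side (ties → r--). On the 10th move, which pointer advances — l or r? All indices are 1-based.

l=1 r=15: min(3,8)*14=42 best=42 *, l++
l=2 r=15: min(3,8)*13=39 best=42, l++
l=3 r=15: min(14,8)*12=96 best=96 *, r--
l=3 r=14: min(14,2)*11=22 best=96, r--
l=3 r=13: min(14,1)*10=10 best=96, r--
l=3 r=12: min(14,4)*9=36 best=96, r--
l=3 r=11: min(14,1)*8=8 best=96, r--
l=3 r=10: min(14,5)*7=35 best=96, r--
l=3 r=9: min(14,13)*6=78 best=96, r--
l=3 r=8: min(14,9)*5=45 best=96, r--

r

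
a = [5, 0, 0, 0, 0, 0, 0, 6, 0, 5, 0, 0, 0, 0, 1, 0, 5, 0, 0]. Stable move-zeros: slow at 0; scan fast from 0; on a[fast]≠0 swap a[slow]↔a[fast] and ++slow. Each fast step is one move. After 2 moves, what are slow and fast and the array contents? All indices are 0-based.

slow=0 fast=0: a[fast]=5≠0 swap→a[0]=5, slow++,fast++
slow=1 fast=1: a[fast]=0, fast++

slow=1, fast=2, a=[5, 0, 0, 0, 0, 0, 0, 6, 0, 5, 0, 0, 0, 0, 1, 0, 5, 0, 0]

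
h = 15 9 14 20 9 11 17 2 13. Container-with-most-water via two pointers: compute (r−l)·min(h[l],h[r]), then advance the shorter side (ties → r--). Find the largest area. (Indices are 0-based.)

max area = 104

l=0 r=8: min(15,13)*8=104 best=104 *, r--
l=0 r=7: min(15,2)*7=14 best=104, r--
l=0 r=6: min(15,17)*6=90 best=104, l++
l=1 r=6: min(9,17)*5=45 best=104, l++
l=2 r=6: min(14,17)*4=56 best=104, l++
l=3 r=6: min(20,17)*3=51 best=104, r--
l=3 r=5: min(20,11)*2=22 best=104, r--
l=3 r=4: min(20,9)*1=9 best=104, r--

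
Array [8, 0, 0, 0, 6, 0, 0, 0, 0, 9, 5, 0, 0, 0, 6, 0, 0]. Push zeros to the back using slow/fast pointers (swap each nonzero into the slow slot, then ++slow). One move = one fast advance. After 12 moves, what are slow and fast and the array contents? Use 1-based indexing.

slow=1 fast=1: a[fast]=8≠0 swap→a[1]=8, slow++,fast++
slow=2 fast=2: a[fast]=0, fast++
slow=2 fast=3: a[fast]=0, fast++
slow=2 fast=4: a[fast]=0, fast++
slow=2 fast=5: a[fast]=6≠0 swap→a[2]=6, slow++,fast++
slow=3 fast=6: a[fast]=0, fast++
slow=3 fast=7: a[fast]=0, fast++
slow=3 fast=8: a[fast]=0, fast++
slow=3 fast=9: a[fast]=0, fast++
slow=3 fast=10: a[fast]=9≠0 swap→a[3]=9, slow++,fast++
slow=4 fast=11: a[fast]=5≠0 swap→a[4]=5, slow++,fast++
slow=5 fast=12: a[fast]=0, fast++

slow=5, fast=13, a=[8, 6, 9, 5, 0, 0, 0, 0, 0, 0, 0, 0, 0, 0, 6, 0, 0]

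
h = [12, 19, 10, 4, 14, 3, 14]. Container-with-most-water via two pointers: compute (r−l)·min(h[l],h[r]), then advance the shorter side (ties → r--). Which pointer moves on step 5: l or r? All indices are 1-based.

r

[1,7] min(12,14)*6=72 best=72 * → l++
[2,7] min(19,14)*5=70 best=72 → r--
[2,6] min(19,3)*4=12 best=72 → r--
[2,5] min(19,14)*3=42 best=72 → r--
[2,4] min(19,4)*2=8 best=72 → r--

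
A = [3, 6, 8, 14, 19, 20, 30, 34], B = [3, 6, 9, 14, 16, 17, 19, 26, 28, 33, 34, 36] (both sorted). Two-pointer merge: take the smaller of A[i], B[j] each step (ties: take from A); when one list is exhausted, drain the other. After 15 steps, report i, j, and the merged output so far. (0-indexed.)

i=6, j=9, merged so far=[3, 3, 6, 6, 8, 9, 14, 14, 16, 17, 19, 19, 20, 26, 28]

i=0 j=0: A[i]=3<=B[j]=3 take 3, i++
i=1 j=0: A[i]=6>B[j]=3 take 3, j++
i=1 j=1: A[i]=6<=B[j]=6 take 6, i++
i=2 j=1: A[i]=8>B[j]=6 take 6, j++
i=2 j=2: A[i]=8<=B[j]=9 take 8, i++
i=3 j=2: A[i]=14>B[j]=9 take 9, j++
i=3 j=3: A[i]=14<=B[j]=14 take 14, i++
i=4 j=3: A[i]=19>B[j]=14 take 14, j++
i=4 j=4: A[i]=19>B[j]=16 take 16, j++
i=4 j=5: A[i]=19>B[j]=17 take 17, j++
i=4 j=6: A[i]=19<=B[j]=19 take 19, i++
i=5 j=6: A[i]=20>B[j]=19 take 19, j++
i=5 j=7: A[i]=20<=B[j]=26 take 20, i++
i=6 j=7: A[i]=30>B[j]=26 take 26, j++
i=6 j=8: A[i]=30>B[j]=28 take 28, j++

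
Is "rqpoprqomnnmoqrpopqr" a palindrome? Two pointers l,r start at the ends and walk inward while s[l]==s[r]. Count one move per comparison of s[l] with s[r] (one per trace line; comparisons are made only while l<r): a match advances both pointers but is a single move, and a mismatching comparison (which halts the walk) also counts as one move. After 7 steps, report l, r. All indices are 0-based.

[0,19] 'r'=='r' → l++,r--
[1,18] 'q'=='q' → l++,r--
[2,17] 'p'=='p' → l++,r--
[3,16] 'o'=='o' → l++,r--
[4,15] 'p'=='p' → l++,r--
[5,14] 'r'=='r' → l++,r--
[6,13] 'q'=='q' → l++,r--

l=7, r=12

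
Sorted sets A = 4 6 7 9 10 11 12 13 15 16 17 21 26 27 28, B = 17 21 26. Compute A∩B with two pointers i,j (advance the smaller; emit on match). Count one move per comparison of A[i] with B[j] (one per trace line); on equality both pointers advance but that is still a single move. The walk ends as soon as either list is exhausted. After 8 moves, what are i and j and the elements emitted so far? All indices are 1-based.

[i=1,j=1] 4<17 → i++
[i=2,j=1] 6<17 → i++
[i=3,j=1] 7<17 → i++
[i=4,j=1] 9<17 → i++
[i=5,j=1] 10<17 → i++
[i=6,j=1] 11<17 → i++
[i=7,j=1] 12<17 → i++
[i=8,j=1] 13<17 → i++

i=9, j=1, emitted=[]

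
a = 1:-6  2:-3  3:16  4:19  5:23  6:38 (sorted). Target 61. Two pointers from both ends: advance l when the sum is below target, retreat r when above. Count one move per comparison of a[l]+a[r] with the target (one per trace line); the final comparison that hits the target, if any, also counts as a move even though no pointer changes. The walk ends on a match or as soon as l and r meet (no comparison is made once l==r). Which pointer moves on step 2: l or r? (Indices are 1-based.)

l=1 r=6: -6+38=32 <61, l++
l=2 r=6: -3+38=35 <61, l++

l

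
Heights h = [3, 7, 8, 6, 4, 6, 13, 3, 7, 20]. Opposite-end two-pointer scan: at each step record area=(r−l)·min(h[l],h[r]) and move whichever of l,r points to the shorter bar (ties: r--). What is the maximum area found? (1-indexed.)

[1,10] min(3,20)*9=27 best=27 * → l++
[2,10] min(7,20)*8=56 best=56 * → l++
[3,10] min(8,20)*7=56 best=56 → l++
[4,10] min(6,20)*6=36 best=56 → l++
[5,10] min(4,20)*5=20 best=56 → l++
[6,10] min(6,20)*4=24 best=56 → l++
[7,10] min(13,20)*3=39 best=56 → l++
[8,10] min(3,20)*2=6 best=56 → l++
[9,10] min(7,20)*1=7 best=56 → l++

max area = 56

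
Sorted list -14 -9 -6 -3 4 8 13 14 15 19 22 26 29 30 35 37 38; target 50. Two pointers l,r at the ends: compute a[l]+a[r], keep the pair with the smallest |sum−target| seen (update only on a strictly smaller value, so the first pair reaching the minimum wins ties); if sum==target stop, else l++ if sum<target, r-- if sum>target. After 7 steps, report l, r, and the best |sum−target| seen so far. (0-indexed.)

[0,16] -14+38=24 d=26 * → l++
[1,16] -9+38=29 d=21 * → l++
[2,16] -6+38=32 d=18 * → l++
[3,16] -3+38=35 d=15 * → l++
[4,16] 4+38=42 d=8 * → l++
[5,16] 8+38=46 d=4 * → l++
[6,16] 13+38=51 d=1 * → r--

l=6, r=15, best |Δ|=1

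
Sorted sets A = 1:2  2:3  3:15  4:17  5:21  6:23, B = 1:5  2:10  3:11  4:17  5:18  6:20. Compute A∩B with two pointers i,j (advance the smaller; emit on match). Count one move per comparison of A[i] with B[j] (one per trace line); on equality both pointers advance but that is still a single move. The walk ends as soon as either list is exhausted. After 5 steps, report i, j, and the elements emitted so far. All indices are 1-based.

i=3, j=4, emitted=[]

[i=1,j=1] 2<5 → i++
[i=2,j=1] 3<5 → i++
[i=3,j=1] 15>5 → j++
[i=3,j=2] 15>10 → j++
[i=3,j=3] 15>11 → j++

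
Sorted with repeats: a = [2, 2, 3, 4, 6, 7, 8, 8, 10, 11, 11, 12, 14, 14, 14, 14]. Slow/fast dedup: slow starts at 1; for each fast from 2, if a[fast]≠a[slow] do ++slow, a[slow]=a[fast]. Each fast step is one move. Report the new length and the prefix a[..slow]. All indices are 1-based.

length 10; prefix = [2, 3, 4, 6, 7, 8, 10, 11, 12, 14]

(s=1,f=2) a[fast]=2=a[slow] dup → fast++
(s=1,f=3) a[fast]=3≠a[slow]=2 write a[2]=3 → slow++,fast++
(s=2,f=4) a[fast]=4≠a[slow]=3 write a[3]=4 → slow++,fast++
(s=3,f=5) a[fast]=6≠a[slow]=4 write a[4]=6 → slow++,fast++
(s=4,f=6) a[fast]=7≠a[slow]=6 write a[5]=7 → slow++,fast++
(s=5,f=7) a[fast]=8≠a[slow]=7 write a[6]=8 → slow++,fast++
(s=6,f=8) a[fast]=8=a[slow] dup → fast++
(s=6,f=9) a[fast]=10≠a[slow]=8 write a[7]=10 → slow++,fast++
(s=7,f=10) a[fast]=11≠a[slow]=10 write a[8]=11 → slow++,fast++
(s=8,f=11) a[fast]=11=a[slow] dup → fast++
(s=8,f=12) a[fast]=12≠a[slow]=11 write a[9]=12 → slow++,fast++
(s=9,f=13) a[fast]=14≠a[slow]=12 write a[10]=14 → slow++,fast++
(s=10,f=14) a[fast]=14=a[slow] dup → fast++
(s=10,f=15) a[fast]=14=a[slow] dup → fast++
(s=10,f=16) a[fast]=14=a[slow] dup → fast++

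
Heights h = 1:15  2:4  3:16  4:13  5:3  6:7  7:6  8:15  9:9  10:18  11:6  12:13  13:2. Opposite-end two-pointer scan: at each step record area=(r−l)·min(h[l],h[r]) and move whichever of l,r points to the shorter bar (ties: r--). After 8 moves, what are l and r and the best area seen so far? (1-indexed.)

l=6, r=10, best area=143

l=1 r=13: min(15,2)*12=24 best=24 *, r--
l=1 r=12: min(15,13)*11=143 best=143 *, r--
l=1 r=11: min(15,6)*10=60 best=143, r--
l=1 r=10: min(15,18)*9=135 best=143, l++
l=2 r=10: min(4,18)*8=32 best=143, l++
l=3 r=10: min(16,18)*7=112 best=143, l++
l=4 r=10: min(13,18)*6=78 best=143, l++
l=5 r=10: min(3,18)*5=15 best=143, l++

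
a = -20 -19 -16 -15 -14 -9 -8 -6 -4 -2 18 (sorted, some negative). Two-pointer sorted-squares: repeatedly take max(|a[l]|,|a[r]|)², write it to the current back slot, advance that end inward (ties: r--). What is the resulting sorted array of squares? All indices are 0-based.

[4, 16, 36, 64, 81, 196, 225, 256, 324, 361, 400]

[0,10] |-20|>|18| out[10]=400 → l++
[1,10] |-19|>|18| out[9]=361 → l++
[2,10] |-16|<=|18| out[8]=324 → r--
[2,9] |-16|>|-2| out[7]=256 → l++
[3,9] |-15|>|-2| out[6]=225 → l++
[4,9] |-14|>|-2| out[5]=196 → l++
[5,9] |-9|>|-2| out[4]=81 → l++
[6,9] |-8|>|-2| out[3]=64 → l++
[7,9] |-6|>|-2| out[2]=36 → l++
[8,9] |-4|>|-2| out[1]=16 → l++
[9,9] |-2|<=|-2| out[0]=4 → r--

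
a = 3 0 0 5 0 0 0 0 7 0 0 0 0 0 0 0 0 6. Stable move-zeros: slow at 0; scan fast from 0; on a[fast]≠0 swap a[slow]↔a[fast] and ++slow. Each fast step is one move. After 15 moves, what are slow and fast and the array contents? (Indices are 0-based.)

slow=3, fast=15, a=[3, 5, 7, 0, 0, 0, 0, 0, 0, 0, 0, 0, 0, 0, 0, 0, 0, 6]

(s=0,f=0) a[fast]=3≠0 swap→a[0]=3 → slow++,fast++
(s=1,f=1) a[fast]=0 → fast++
(s=1,f=2) a[fast]=0 → fast++
(s=1,f=3) a[fast]=5≠0 swap→a[1]=5 → slow++,fast++
(s=2,f=4) a[fast]=0 → fast++
(s=2,f=5) a[fast]=0 → fast++
(s=2,f=6) a[fast]=0 → fast++
(s=2,f=7) a[fast]=0 → fast++
(s=2,f=8) a[fast]=7≠0 swap→a[2]=7 → slow++,fast++
(s=3,f=9) a[fast]=0 → fast++
(s=3,f=10) a[fast]=0 → fast++
(s=3,f=11) a[fast]=0 → fast++
(s=3,f=12) a[fast]=0 → fast++
(s=3,f=13) a[fast]=0 → fast++
(s=3,f=14) a[fast]=0 → fast++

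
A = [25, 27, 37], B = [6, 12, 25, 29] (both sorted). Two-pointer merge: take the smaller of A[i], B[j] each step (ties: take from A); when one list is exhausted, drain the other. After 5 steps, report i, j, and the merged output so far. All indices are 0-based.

i=2, j=3, merged so far=[6, 12, 25, 25, 27]

i=0 j=0: A[i]=25>B[j]=6 take 6, j++
i=0 j=1: A[i]=25>B[j]=12 take 12, j++
i=0 j=2: A[i]=25<=B[j]=25 take 25, i++
i=1 j=2: A[i]=27>B[j]=25 take 25, j++
i=1 j=3: A[i]=27<=B[j]=29 take 27, i++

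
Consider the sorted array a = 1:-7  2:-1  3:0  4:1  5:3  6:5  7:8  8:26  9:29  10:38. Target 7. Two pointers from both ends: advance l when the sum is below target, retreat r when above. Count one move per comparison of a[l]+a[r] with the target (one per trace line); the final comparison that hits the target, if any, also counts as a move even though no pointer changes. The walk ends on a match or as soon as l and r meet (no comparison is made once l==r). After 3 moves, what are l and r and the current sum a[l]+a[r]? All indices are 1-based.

l=1 r=10: -7+38=31 >7, r--
l=1 r=9: -7+29=22 >7, r--
l=1 r=8: -7+26=19 >7, r--

l=1, r=7, sum=1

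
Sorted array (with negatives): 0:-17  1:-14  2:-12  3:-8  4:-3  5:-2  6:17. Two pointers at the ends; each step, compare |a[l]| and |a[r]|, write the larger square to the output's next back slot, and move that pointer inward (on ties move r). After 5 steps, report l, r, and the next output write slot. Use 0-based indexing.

l=4, r=5, next write slot=1

l=0 r=6: |-17|<=|17| out[6]=289, r--
l=0 r=5: |-17|>|-2| out[5]=289, l++
l=1 r=5: |-14|>|-2| out[4]=196, l++
l=2 r=5: |-12|>|-2| out[3]=144, l++
l=3 r=5: |-8|>|-2| out[2]=64, l++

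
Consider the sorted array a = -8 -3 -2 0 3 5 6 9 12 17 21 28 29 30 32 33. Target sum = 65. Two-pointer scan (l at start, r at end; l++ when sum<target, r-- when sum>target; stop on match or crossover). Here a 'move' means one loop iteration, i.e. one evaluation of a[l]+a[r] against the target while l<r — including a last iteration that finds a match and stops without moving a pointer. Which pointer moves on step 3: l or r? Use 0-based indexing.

l

l=0 r=15: -8+33=25 <65, l++
l=1 r=15: -3+33=30 <65, l++
l=2 r=15: -2+33=31 <65, l++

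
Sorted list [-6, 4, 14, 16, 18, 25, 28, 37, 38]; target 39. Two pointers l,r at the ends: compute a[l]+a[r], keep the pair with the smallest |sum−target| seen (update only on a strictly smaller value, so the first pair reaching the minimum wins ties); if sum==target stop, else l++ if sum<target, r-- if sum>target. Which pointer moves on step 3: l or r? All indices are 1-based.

r

l=1 r=9: -6+38=32 d=7 *, l++
l=2 r=9: 4+38=42 d=3 *, r--
l=2 r=8: 4+37=41 d=2 *, r--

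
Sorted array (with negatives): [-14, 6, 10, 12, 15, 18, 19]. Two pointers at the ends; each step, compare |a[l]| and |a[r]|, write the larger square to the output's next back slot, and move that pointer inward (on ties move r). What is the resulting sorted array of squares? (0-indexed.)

[36, 100, 144, 196, 225, 324, 361]

l=0 r=6: |-14|<=|19| out[6]=361, r--
l=0 r=5: |-14|<=|18| out[5]=324, r--
l=0 r=4: |-14|<=|15| out[4]=225, r--
l=0 r=3: |-14|>|12| out[3]=196, l++
l=1 r=3: |6|<=|12| out[2]=144, r--
l=1 r=2: |6|<=|10| out[1]=100, r--
l=1 r=1: |6|<=|6| out[0]=36, r--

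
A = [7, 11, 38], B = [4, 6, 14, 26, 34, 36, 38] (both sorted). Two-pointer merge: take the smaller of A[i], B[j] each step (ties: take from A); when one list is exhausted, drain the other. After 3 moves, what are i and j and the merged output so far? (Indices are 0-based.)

i=0 j=0: A[i]=7>B[j]=4 take 4, j++
i=0 j=1: A[i]=7>B[j]=6 take 6, j++
i=0 j=2: A[i]=7<=B[j]=14 take 7, i++

i=1, j=2, merged so far=[4, 6, 7]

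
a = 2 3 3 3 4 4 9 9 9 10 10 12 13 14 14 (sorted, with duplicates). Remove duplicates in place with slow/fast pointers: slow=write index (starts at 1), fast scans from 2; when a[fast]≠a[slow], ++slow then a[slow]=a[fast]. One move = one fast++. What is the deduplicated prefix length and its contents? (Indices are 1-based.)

(s=1,f=2) a[fast]=3≠a[slow]=2 write a[2]=3 → slow++,fast++
(s=2,f=3) a[fast]=3=a[slow] dup → fast++
(s=2,f=4) a[fast]=3=a[slow] dup → fast++
(s=2,f=5) a[fast]=4≠a[slow]=3 write a[3]=4 → slow++,fast++
(s=3,f=6) a[fast]=4=a[slow] dup → fast++
(s=3,f=7) a[fast]=9≠a[slow]=4 write a[4]=9 → slow++,fast++
(s=4,f=8) a[fast]=9=a[slow] dup → fast++
(s=4,f=9) a[fast]=9=a[slow] dup → fast++
(s=4,f=10) a[fast]=10≠a[slow]=9 write a[5]=10 → slow++,fast++
(s=5,f=11) a[fast]=10=a[slow] dup → fast++
(s=5,f=12) a[fast]=12≠a[slow]=10 write a[6]=12 → slow++,fast++
(s=6,f=13) a[fast]=13≠a[slow]=12 write a[7]=13 → slow++,fast++
(s=7,f=14) a[fast]=14≠a[slow]=13 write a[8]=14 → slow++,fast++
(s=8,f=15) a[fast]=14=a[slow] dup → fast++

length 8; prefix = [2, 3, 4, 9, 10, 12, 13, 14]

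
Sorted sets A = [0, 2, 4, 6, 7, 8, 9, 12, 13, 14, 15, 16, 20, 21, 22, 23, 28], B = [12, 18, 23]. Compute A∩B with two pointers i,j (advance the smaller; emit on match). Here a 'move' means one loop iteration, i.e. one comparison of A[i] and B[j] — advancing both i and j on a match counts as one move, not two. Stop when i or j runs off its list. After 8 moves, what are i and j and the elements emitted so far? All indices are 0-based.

[i=0,j=0] 0<12 → i++
[i=1,j=0] 2<12 → i++
[i=2,j=0] 4<12 → i++
[i=3,j=0] 6<12 → i++
[i=4,j=0] 7<12 → i++
[i=5,j=0] 8<12 → i++
[i=6,j=0] 9<12 → i++
[i=7,j=0] 12==12 emit → i++,j++

i=8, j=1, emitted=[12]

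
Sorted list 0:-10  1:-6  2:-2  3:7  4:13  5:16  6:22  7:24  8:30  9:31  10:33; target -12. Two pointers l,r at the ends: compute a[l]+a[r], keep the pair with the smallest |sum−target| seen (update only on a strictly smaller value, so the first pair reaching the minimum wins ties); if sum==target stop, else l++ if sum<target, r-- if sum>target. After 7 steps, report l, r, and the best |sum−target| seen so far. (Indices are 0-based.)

[0,10] -10+33=23 d=35 * → r--
[0,9] -10+31=21 d=33 * → r--
[0,8] -10+30=20 d=32 * → r--
[0,7] -10+24=14 d=26 * → r--
[0,6] -10+22=12 d=24 * → r--
[0,5] -10+16=6 d=18 * → r--
[0,4] -10+13=3 d=15 * → r--

l=0, r=3, best |Δ|=15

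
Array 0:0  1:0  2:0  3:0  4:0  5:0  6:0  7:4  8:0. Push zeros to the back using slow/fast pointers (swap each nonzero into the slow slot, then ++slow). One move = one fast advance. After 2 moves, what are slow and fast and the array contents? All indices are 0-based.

slow=0, fast=2, a=[0, 0, 0, 0, 0, 0, 0, 4, 0]

slow=0 fast=0: a[fast]=0, fast++
slow=0 fast=1: a[fast]=0, fast++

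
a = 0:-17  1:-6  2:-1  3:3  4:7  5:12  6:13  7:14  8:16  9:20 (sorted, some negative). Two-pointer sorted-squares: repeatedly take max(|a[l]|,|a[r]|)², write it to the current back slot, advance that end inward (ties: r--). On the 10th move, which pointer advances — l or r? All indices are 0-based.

r

[0,9] |-17|<=|20| out[9]=400 → r--
[0,8] |-17|>|16| out[8]=289 → l++
[1,8] |-6|<=|16| out[7]=256 → r--
[1,7] |-6|<=|14| out[6]=196 → r--
[1,6] |-6|<=|13| out[5]=169 → r--
[1,5] |-6|<=|12| out[4]=144 → r--
[1,4] |-6|<=|7| out[3]=49 → r--
[1,3] |-6|>|3| out[2]=36 → l++
[2,3] |-1|<=|3| out[1]=9 → r--
[2,2] |-1|<=|-1| out[0]=1 → r--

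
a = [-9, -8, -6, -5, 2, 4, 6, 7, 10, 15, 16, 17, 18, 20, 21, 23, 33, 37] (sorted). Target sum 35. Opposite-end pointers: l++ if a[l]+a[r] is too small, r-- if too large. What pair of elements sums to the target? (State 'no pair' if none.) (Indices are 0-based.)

l=0 r=17: -9+37=28 <35, l++
l=1 r=17: -8+37=29 <35, l++
l=2 r=17: -6+37=31 <35, l++
l=3 r=17: -5+37=32 <35, l++
l=4 r=17: 2+37=39 >35, r--
l=4 r=16: 2+33=35, found

(2, 33)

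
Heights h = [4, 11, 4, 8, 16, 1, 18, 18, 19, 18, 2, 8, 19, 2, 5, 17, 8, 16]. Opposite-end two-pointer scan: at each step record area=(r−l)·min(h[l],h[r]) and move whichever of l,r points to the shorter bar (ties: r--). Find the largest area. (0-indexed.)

max area = 208

[0,17] min(4,16)*17=68 best=68 * → l++
[1,17] min(11,16)*16=176 best=176 * → l++
[2,17] min(4,16)*15=60 best=176 → l++
[3,17] min(8,16)*14=112 best=176 → l++
[4,17] min(16,16)*13=208 best=208 * → r--
[4,16] min(16,8)*12=96 best=208 → r--
[4,15] min(16,17)*11=176 best=208 → l++
[5,15] min(1,17)*10=10 best=208 → l++
[6,15] min(18,17)*9=153 best=208 → r--
[6,14] min(18,5)*8=40 best=208 → r--
[6,13] min(18,2)*7=14 best=208 → r--
[6,12] min(18,19)*6=108 best=208 → l++
[7,12] min(18,19)*5=90 best=208 → l++
[8,12] min(19,19)*4=76 best=208 → r--
[8,11] min(19,8)*3=24 best=208 → r--
[8,10] min(19,2)*2=4 best=208 → r--
[8,9] min(19,18)*1=18 best=208 → r--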